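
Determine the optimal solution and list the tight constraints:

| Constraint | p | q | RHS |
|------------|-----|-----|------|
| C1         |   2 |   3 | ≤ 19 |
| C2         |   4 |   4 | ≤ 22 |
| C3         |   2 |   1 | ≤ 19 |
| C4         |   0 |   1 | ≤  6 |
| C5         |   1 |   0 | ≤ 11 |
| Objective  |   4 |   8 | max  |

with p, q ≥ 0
Optimal: p = 0, q = 5.5
Slack at optimum:
  C1: slack = 2.5
  C2: slack = 0 (binding)
  C3: slack = 13.5
  C4: slack = 0.5
  C5: slack = 11
  p ≥ 0: p = 0 (binding)
  q ≥ 0: q = 5.5
Binding constraints: C2, p ≥ 0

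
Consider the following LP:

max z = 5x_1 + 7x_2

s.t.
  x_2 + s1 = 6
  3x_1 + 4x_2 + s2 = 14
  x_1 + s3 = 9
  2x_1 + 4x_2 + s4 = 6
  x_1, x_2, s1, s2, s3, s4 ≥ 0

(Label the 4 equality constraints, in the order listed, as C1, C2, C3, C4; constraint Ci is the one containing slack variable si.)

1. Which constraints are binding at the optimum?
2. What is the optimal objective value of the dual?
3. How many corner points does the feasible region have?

1. C4, x_2 ≥ 0
2. 15 (by strong duality, equal to the primal optimum)
3. 3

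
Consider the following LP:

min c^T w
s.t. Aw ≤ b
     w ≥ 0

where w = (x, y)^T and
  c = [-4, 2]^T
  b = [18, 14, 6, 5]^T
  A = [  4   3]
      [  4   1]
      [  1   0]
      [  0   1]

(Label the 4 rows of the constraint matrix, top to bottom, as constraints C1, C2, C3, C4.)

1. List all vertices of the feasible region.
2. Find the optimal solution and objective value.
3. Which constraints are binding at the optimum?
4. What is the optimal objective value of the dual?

1. (0, 0), (3.5, 0), (3, 2), (0.75, 5), (0, 5)
2. x = 3.5, y = 0, z = -14
3. C2, y ≥ 0
4. -14 (by strong duality, equal to the primal optimum)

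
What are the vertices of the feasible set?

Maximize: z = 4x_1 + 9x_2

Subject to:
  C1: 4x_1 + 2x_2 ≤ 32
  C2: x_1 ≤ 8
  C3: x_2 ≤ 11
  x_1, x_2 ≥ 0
Each vertex is the intersection of two constraint boundaries that also satisfies all remaining constraints:
  x_1 = 0 and x_2 = 0 → (0, 0)
  4x_1 + 2x_2 = 32 and x_1 = 8 → (8, 0)
  4x_1 + 2x_2 = 32 and x_2 = 11 → (2.5, 11)
  x_2 = 11 and x_1 = 0 → (0, 11)

Vertices: (0, 0), (8, 0), (2.5, 11), (0, 11)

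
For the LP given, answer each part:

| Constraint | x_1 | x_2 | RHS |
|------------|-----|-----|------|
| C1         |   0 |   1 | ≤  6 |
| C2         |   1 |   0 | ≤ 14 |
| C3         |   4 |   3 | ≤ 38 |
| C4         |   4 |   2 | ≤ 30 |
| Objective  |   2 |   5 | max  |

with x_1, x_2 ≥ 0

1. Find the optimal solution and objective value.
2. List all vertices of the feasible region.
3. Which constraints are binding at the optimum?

1. x_1 = 4.5, x_2 = 6, z = 39
2. (0, 0), (7.5, 0), (4.5, 6), (0, 6)
3. C1, C4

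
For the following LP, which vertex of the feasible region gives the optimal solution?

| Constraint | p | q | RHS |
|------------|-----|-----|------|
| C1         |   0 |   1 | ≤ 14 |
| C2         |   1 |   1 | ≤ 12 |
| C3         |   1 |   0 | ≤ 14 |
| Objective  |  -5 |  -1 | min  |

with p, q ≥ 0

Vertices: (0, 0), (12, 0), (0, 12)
(12, 0) with z = -60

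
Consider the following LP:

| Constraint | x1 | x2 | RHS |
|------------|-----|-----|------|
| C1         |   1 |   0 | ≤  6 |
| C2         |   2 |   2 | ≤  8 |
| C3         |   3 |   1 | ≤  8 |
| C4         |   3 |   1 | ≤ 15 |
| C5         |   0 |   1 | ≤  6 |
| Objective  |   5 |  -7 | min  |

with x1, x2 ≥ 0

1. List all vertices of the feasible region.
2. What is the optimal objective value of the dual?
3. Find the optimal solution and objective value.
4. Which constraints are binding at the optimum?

1. (0, 0), (2.667, 0), (2, 2), (0, 4)
2. -28 (by strong duality, equal to the primal optimum)
3. x1 = 0, x2 = 4, z = -28
4. C2, x1 ≥ 0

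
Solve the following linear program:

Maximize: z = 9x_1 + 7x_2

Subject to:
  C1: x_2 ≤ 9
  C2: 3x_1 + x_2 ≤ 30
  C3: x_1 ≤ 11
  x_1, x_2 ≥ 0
Each vertex is the intersection of two constraint boundaries that also satisfies all remaining constraints:
  x_1 = 0 and x_2 = 0 → (0, 0)
  3x_1 + x_2 = 30 and x_2 = 0 → (10, 0)
  x_2 = 9 and 3x_1 + x_2 = 30 → (7, 9)
  x_2 = 9 and x_1 = 0 → (0, 9)

Evaluating z = 9x_1 + 7x_2 at each vertex:
  (0, 0): z = 0
  (10, 0): z = 90
  (7, 9): z = 126
  (0, 9): z = 63

The maximum is at (7, 9) with z = 126.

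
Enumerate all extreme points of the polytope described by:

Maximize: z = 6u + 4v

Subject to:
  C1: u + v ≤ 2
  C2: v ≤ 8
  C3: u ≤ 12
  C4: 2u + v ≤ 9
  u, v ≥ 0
Each vertex is the intersection of two constraint boundaries that also satisfies all remaining constraints:
  u = 0 and v = 0 → (0, 0)
  u + v = 2 and v = 0 → (2, 0)
  u + v = 2 and u = 0 → (0, 2)

Vertices: (0, 0), (2, 0), (0, 2)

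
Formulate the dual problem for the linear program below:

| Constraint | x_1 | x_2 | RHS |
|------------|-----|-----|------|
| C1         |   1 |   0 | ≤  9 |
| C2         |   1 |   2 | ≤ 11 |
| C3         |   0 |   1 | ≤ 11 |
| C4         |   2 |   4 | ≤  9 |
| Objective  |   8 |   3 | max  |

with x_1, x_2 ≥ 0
Minimize: z = 9y1 + 11y2 + 11y3 + 9y4

Subject to:
  C1: -y1 - y2 - 2y4 ≤ -8
  C2: -2y2 - y3 - 4y4 ≤ -3
  y1, y2, y3, y4 ≥ 0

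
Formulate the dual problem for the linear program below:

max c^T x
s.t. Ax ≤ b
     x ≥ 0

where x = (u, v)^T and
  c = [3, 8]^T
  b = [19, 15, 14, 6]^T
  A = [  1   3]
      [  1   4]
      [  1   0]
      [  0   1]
Minimize: z = 19y1 + 15y2 + 14y3 + 6y4

Subject to:
  C1: -y1 - y2 - y3 ≤ -3
  C2: -3y1 - 4y2 - y4 ≤ -8
  y1, y2, y3, y4 ≥ 0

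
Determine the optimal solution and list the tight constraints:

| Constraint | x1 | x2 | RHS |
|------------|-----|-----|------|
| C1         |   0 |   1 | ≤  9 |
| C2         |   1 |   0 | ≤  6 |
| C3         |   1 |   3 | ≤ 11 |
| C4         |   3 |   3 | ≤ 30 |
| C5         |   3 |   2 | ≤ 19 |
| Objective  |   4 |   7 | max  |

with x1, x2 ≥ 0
Optimal: x1 = 5, x2 = 2
Binding: C3, C5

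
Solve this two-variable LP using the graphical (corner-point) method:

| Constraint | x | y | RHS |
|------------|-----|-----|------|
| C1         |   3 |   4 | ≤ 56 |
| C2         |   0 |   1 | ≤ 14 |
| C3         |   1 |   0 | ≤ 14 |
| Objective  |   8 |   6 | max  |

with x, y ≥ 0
Each vertex is the intersection of two constraint boundaries that also satisfies all remaining constraints:
  x = 0 and y = 0 → (0, 0)
  x = 14 and y = 0 → (14, 0)
  3x + 4y = 56 and x = 14 → (14, 3.5)
  3x + 4y = 56 and y = 14 → (0, 14)

Evaluating z = 8x + 6y at each vertex:
  (0, 0): z = 0
  (14, 0): z = 112
  (14, 3.5): z = 133
  (0, 14): z = 84

The maximum is at (14, 3.5) with z = 133.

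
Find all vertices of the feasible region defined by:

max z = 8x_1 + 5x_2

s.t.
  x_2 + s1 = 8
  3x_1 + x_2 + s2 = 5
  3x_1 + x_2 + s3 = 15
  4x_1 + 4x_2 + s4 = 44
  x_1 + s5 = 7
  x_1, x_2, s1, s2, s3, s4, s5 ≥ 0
Each vertex is the intersection of two constraint boundaries that also satisfies all remaining constraints:
  x_1 = 0 and x_2 = 0 → (0, 0)
  3x_1 + x_2 = 5 and x_2 = 0 → (1.667, 0)
  3x_1 + x_2 = 5 and x_1 = 0 → (0, 5)

Vertices: (0, 0), (1.667, 0), (0, 5)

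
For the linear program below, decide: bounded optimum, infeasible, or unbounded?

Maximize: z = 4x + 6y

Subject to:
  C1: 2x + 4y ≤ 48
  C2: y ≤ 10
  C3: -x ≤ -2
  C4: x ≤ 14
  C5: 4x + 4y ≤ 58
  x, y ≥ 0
The point (5, 9.5) satisfies every constraint, so the LP is feasible; the constraints give x ≤ 14 and y ≤ 10, which with x, y ≥ 0 keep the feasible region inside a bounded box. A feasible, bounded LP attains a finite optimum at a vertex.

Evaluating z = 4x + 6y at each vertex:
  (2, 0): z = 8
  (14, 0): z = 56
  (14, 0.5): z = 59
  (5, 9.5): z = 77
  (4, 10): z = 76
  (2, 10): z = 68

Feasible with finite optimum z* = 77 at (5, 9.5).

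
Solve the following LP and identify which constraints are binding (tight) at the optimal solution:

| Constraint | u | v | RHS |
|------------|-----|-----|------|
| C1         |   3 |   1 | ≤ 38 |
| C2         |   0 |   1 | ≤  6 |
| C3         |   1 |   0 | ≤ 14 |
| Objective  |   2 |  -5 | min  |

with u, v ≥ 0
Optimal: u = 0, v = 6
Binding: C2, u ≥ 0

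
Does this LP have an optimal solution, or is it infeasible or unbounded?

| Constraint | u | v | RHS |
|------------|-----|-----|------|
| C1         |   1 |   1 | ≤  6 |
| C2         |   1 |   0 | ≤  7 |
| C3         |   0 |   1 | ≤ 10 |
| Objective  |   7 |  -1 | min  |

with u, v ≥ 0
The point (0, 6) satisfies every constraint, so the LP is feasible; the constraints give u ≤ 7 and v ≤ 10, which with u, v ≥ 0 keep the feasible region inside a bounded box. A feasible, bounded LP attains a finite optimum at a vertex.

Evaluating z = 7u - v at each vertex:
  (0, 0): z = 0
  (6, 0): z = 42
  (0, 6): z = -6

The LP has an optimal solution: (0, 6) with z = -6.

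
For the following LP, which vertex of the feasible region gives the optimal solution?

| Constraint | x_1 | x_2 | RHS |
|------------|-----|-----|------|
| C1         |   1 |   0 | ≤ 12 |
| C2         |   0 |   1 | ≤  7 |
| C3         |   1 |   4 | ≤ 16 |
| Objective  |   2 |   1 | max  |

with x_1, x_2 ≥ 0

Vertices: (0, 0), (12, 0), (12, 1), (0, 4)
(12, 1) with z = 25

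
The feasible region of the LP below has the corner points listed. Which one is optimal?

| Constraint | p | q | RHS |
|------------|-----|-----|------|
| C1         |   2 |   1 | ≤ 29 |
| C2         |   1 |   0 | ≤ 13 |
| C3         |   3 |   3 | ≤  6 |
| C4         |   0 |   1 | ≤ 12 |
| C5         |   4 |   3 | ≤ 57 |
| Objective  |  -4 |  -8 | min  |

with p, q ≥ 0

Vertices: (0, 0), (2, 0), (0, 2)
(0, 2) with z = -16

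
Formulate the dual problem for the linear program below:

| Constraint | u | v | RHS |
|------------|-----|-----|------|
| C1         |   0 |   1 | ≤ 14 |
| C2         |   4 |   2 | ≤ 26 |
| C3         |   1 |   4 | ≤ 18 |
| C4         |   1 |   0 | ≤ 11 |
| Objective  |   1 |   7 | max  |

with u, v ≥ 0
Minimize: z = 14y1 + 26y2 + 18y3 + 11y4

Subject to:
  C1: -4y2 - y3 - y4 ≤ -1
  C2: -y1 - 2y2 - 4y3 ≤ -7
  y1, y2, y3, y4 ≥ 0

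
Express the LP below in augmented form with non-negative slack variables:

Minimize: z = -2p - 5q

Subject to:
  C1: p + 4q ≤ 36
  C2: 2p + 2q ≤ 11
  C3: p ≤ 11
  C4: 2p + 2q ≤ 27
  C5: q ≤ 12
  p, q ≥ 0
min z = -2p - 5q

s.t.
  p + 4q + s1 = 36
  2p + 2q + s2 = 11
  p + s3 = 11
  2p + 2q + s4 = 27
  q + s5 = 12
  p, q, s1, s2, s3, s4, s5 ≥ 0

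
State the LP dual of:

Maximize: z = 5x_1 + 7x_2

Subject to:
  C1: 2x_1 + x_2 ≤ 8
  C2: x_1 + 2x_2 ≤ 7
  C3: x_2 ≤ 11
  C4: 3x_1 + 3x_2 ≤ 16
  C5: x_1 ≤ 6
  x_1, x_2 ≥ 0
Minimize: z = 8y1 + 7y2 + 11y3 + 16y4 + 6y5

Subject to:
  C1: -2y1 - y2 - 3y4 - y5 ≤ -5
  C2: -y1 - 2y2 - y3 - 3y4 ≤ -7
  y1, y2, y3, y4, y5 ≥ 0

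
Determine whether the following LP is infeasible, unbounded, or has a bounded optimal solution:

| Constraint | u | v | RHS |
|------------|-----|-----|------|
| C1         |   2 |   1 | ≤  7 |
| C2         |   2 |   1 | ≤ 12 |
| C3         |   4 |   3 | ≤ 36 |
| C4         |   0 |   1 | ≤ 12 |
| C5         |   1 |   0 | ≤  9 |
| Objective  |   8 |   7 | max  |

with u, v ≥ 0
The point (0, 7) satisfies every constraint, so the LP is feasible; the constraints give u ≤ 9 and v ≤ 12, which with u, v ≥ 0 keep the feasible region inside a bounded box. A feasible, bounded LP attains a finite optimum at a vertex.

Evaluating z = 8u + 7v at each vertex:
  (0, 0): z = 0
  (3.5, 0): z = 28
  (0, 7): z = 49

Feasible with finite optimum z* = 49 at (0, 7).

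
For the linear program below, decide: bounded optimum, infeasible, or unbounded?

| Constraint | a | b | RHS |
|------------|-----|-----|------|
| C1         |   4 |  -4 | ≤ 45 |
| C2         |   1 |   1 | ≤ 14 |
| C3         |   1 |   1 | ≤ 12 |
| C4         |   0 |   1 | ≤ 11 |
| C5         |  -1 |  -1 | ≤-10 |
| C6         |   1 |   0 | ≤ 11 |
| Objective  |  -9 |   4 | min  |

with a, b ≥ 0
The point (11, 0) satisfies every constraint, so the LP is feasible; the constraints give a ≤ 11 and b ≤ 11, which with a, b ≥ 0 keep the feasible region inside a bounded box. A feasible, bounded LP attains a finite optimum at a vertex.

Evaluating z = -9a + 4b at each vertex:
  (10, 0): z = -90
  (11, 0): z = -99
  (11, 1): z = -95
  (1, 11): z = 35
  (0, 11): z = 44
  (0, 10): z = 40

Bounded optimum: z* = -99 at (11, 0).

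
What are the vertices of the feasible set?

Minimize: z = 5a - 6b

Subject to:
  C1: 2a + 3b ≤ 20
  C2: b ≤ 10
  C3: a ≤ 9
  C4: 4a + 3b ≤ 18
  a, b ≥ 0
Each vertex is the intersection of two constraint boundaries that also satisfies all remaining constraints:
  a = 0 and b = 0 → (0, 0)
  4a + 3b = 18 and b = 0 → (4.5, 0)
  4a + 3b = 18 and a = 0 → (0, 6)

Vertices: (0, 0), (4.5, 0), (0, 6)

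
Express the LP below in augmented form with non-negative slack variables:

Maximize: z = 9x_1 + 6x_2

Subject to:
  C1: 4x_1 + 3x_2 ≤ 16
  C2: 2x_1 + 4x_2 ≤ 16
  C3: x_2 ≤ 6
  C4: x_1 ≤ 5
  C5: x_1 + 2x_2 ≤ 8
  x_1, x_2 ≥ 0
max z = 9x_1 + 6x_2

s.t.
  4x_1 + 3x_2 + s1 = 16
  2x_1 + 4x_2 + s2 = 16
  x_2 + s3 = 6
  x_1 + s4 = 5
  x_1 + 2x_2 + s5 = 8
  x_1, x_2, s1, s2, s3, s4, s5 ≥ 0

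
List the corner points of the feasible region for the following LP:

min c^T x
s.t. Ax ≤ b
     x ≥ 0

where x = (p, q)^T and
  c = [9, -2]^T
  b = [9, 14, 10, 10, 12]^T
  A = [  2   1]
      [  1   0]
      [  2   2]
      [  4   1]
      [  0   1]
Each vertex is the intersection of two constraint boundaries that also satisfies all remaining constraints:
  p = 0 and q = 0 → (0, 0)
  4p + q = 10 and q = 0 → (2.5, 0)
  2p + 2q = 10 and 4p + q = 10 → (1.667, 3.333)
  2p + 2q = 10 and p = 0 → (0, 5)

Vertices: (0, 0), (2.5, 0), (1.667, 3.333), (0, 5)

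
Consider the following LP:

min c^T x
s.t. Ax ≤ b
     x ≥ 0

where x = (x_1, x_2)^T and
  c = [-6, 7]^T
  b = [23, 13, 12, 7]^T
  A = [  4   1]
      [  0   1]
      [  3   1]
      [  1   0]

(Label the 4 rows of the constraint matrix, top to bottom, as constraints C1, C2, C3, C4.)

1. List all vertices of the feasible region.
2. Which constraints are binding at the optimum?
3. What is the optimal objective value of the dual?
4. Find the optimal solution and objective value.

1. (0, 0), (4, 0), (0, 12)
2. C3, x_2 ≥ 0
3. -24 (by strong duality, equal to the primal optimum)
4. x_1 = 4, x_2 = 0, z = -24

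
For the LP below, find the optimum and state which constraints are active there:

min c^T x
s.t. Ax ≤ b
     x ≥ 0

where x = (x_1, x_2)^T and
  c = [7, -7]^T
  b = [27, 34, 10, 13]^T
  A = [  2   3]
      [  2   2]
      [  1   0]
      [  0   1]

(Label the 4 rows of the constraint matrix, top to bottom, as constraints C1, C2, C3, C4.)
Optimal: x_1 = 0, x_2 = 9
Slack at optimum:
  C1: slack = 0 (binding)
  C2: slack = 16
  C3: slack = 10
  C4: slack = 4
  x_1 ≥ 0: x_1 = 0 (binding)
  x_2 ≥ 0: x_2 = 9
Binding constraints: C1, x_1 ≥ 0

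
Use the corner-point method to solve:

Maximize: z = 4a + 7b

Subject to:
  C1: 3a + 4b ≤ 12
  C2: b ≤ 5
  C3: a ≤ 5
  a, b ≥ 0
a = 0, b = 3, z = 21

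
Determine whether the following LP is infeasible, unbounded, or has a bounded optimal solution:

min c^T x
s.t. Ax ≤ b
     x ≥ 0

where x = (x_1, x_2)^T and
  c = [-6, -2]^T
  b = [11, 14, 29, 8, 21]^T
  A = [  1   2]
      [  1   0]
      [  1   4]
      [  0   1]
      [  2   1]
The point (10.5, 0) satisfies every constraint, so the LP is feasible; the constraints give x_1 ≤ 14 and x_2 ≤ 8, which with x_1, x_2 ≥ 0 keep the feasible region inside a bounded box. A feasible, bounded LP attains a finite optimum at a vertex.

Evaluating z = -6x_1 - 2x_2 at each vertex:
  (0, 0): z = 0
  (10.5, 0): z = -63
  (10.33, 0.3333): z = -62.67
  (0, 5.5): z = -11

Bounded optimum: z* = -63 at (10.5, 0).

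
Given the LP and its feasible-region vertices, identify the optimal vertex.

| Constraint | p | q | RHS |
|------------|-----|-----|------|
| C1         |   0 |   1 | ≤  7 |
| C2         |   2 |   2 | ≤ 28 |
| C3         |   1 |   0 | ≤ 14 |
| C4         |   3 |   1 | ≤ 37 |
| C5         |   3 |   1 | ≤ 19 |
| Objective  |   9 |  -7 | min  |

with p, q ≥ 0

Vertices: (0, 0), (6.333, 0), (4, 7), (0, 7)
Evaluating z = 9p - 7q at each vertex:
  (0, 0): z = 0
  (6.333, 0): z = 57
  (4, 7): z = -13
  (0, 7): z = -49

The smallest value is z = -49, attained at (0, 7).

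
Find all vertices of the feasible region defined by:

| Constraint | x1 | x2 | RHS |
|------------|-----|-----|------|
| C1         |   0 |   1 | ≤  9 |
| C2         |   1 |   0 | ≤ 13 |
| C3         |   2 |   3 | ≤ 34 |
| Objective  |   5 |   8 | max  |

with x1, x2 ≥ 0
Each vertex is the intersection of two constraint boundaries that also satisfies all remaining constraints:
  x1 = 0 and x2 = 0 → (0, 0)
  x1 = 13 and x2 = 0 → (13, 0)
  x1 = 13 and 2x1 + 3x2 = 34 → (13, 2.667)
  x2 = 9 and 2x1 + 3x2 = 34 → (3.5, 9)
  x2 = 9 and x1 = 0 → (0, 9)

Vertices: (0, 0), (13, 0), (13, 2.667), (3.5, 9), (0, 9)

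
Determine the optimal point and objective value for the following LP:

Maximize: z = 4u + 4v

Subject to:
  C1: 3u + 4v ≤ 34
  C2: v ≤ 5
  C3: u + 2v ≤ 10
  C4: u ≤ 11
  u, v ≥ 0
u = 10, v = 0, z = 40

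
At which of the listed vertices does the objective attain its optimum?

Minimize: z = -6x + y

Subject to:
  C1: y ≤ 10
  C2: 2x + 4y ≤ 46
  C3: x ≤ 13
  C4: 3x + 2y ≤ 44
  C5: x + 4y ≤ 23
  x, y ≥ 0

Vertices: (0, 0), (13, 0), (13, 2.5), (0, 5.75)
(13, 0) with z = -78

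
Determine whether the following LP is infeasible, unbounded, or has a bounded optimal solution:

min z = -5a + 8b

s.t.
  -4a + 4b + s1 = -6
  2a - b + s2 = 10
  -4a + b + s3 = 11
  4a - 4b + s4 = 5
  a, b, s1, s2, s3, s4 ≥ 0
The row 4a - 4b + s4 = 5 with s4 ≥ 0 requires 4a - 4b ≤ 5, while the row -4a + 4b + s1 = -6 with s1 ≥ 0 is equivalent to 4a - 4b ≥ 6. Together they would need 6 ≤ 4a - 4b ≤ 5, which is impossible since 6 > 5. No point satisfies all constraints.

Infeasible — the constraint set is empty.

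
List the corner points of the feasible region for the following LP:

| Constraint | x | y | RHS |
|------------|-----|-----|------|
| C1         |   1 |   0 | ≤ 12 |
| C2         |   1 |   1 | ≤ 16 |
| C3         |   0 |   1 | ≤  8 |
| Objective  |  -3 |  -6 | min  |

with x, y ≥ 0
Each vertex is the intersection of two constraint boundaries that also satisfies all remaining constraints:
  x = 0 and y = 0 → (0, 0)
  x = 12 and y = 0 → (12, 0)
  x = 12 and x + y = 16 → (12, 4)
  x + y = 16 and y = 8 → (8, 8)
  y = 8 and x = 0 → (0, 8)

Vertices: (0, 0), (12, 0), (12, 4), (8, 8), (0, 8)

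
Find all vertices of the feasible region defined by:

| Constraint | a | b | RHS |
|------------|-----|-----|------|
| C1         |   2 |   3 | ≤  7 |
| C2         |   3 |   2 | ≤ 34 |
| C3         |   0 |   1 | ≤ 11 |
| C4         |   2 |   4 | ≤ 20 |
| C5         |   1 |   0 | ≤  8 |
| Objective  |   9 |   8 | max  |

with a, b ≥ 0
Each vertex is the intersection of two constraint boundaries that also satisfies all remaining constraints:
  a = 0 and b = 0 → (0, 0)
  2a + 3b = 7 and b = 0 → (3.5, 0)
  2a + 3b = 7 and a = 0 → (0, 2.333)

Vertices: (0, 0), (3.5, 0), (0, 2.333)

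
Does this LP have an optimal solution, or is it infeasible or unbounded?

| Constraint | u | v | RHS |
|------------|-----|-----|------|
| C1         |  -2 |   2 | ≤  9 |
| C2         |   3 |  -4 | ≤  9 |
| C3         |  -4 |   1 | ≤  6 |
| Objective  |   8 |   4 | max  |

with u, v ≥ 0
Feasible point: (0, 0) satisfies every constraint, so the LP is feasible.
Direction d = (1, 1): for each constraint row a, a·d ≤ 0 —
  (-2)(1) + (2)(1) = 0 ≤ 0
  (3)(1) + (-4)(1) = -1 ≤ 0
  (-4)(1) + (1)(1) = -3 ≤ 0
and d ≥ 0, so (0, 0) + t·d stays feasible for every t ≥ 0. Along this ray z = 8u + 4v changes by 12 per unit t, so z → +∞.

Unbounded — the objective can increase without bound over the feasible region.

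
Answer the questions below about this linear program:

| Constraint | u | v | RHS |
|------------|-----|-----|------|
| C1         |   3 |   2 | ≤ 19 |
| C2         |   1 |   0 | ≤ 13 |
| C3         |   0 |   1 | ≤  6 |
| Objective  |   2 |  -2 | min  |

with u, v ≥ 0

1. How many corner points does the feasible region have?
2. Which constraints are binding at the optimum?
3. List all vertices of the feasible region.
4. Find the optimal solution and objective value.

1. 4
2. C3, u ≥ 0
3. (0, 0), (6.333, 0), (2.333, 6), (0, 6)
4. u = 0, v = 6, z = -12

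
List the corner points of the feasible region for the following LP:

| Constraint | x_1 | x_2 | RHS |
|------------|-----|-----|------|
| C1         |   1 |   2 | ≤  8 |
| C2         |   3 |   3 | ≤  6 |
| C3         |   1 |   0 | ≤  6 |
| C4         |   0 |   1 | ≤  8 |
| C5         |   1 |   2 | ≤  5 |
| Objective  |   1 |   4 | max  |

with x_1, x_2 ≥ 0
Each vertex is the intersection of two constraint boundaries that also satisfies all remaining constraints:
  x_1 = 0 and x_2 = 0 → (0, 0)
  3x_1 + 3x_2 = 6 and x_2 = 0 → (2, 0)
  3x_1 + 3x_2 = 6 and x_1 = 0 → (0, 2)

Vertices: (0, 0), (2, 0), (0, 2)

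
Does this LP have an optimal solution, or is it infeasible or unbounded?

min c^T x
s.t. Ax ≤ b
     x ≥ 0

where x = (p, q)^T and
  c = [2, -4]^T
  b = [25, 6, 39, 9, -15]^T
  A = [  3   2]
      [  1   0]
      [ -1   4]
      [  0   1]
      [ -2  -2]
The point (0, 9) satisfies every constraint, so the LP is feasible; the constraints give p ≤ 6 and q ≤ 9, which with p, q ≥ 0 keep the feasible region inside a bounded box. A feasible, bounded LP attains a finite optimum at a vertex.

Evaluating z = 2p - 4q at each vertex:
  (6, 1.5): z = 6
  (6, 3.5): z = -2
  (2.333, 9): z = -31.33
  (0, 9): z = -36
  (0, 7.5): z = -30

Bounded optimum: z* = -36 at (0, 9).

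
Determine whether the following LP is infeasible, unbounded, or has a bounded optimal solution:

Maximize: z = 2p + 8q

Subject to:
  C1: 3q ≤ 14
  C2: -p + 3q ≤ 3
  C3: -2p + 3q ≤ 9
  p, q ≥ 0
Feasible point: (0, 0) satisfies every constraint, so the LP is feasible.
Direction d = (1, 0): for each constraint row a, a·d ≤ 0 —
  (0)(1) + (3)(0) = 0 ≤ 0
  (-1)(1) + (3)(0) = -1 ≤ 0
  (-2)(1) + (3)(0) = -2 ≤ 0
and d ≥ 0, so (0, 0) + t·d stays feasible for every t ≥ 0. Along this ray z = 2p + 8q changes by 2 per unit t, so z → +∞.

Unbounded — the objective can increase without bound over the feasible region.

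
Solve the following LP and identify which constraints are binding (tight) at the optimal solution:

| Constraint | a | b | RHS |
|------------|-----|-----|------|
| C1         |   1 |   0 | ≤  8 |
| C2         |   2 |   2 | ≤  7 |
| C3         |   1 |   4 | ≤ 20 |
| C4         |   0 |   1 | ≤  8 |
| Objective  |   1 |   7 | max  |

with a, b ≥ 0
Optimal: a = 0, b = 3.5
Slack at optimum:
  C1: slack = 8
  C2: slack = 0 (binding)
  C3: slack = 6
  C4: slack = 4.5
  a ≥ 0: a = 0 (binding)
  b ≥ 0: b = 3.5
Binding constraints: C2, a ≥ 0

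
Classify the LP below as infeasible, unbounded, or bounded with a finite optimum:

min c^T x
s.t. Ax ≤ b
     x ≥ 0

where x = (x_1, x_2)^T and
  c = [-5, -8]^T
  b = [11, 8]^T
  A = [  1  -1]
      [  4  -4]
Feasible point: (0, 0) satisfies every constraint, so the LP is feasible.
Direction d = (0, 1): for each constraint row a, a·d ≤ 0 —
  (1)(0) + (-1)(1) = -1 ≤ 0
  (4)(0) + (-4)(1) = -4 ≤ 0
and d ≥ 0, so (0, 0) + t·d stays feasible for every t ≥ 0. Along this ray z = -5x_1 - 8x_2 changes by -8 per unit t, so z → −∞.

Unbounded: there is a feasible ray along which z → −∞.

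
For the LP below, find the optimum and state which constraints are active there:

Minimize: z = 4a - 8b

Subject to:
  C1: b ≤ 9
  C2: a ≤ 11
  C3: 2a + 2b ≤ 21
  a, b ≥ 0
Optimal: a = 0, b = 9
Slack at optimum:
  C1: slack = 0 (binding)
  C2: slack = 11
  C3: slack = 3
  a ≥ 0: a = 0 (binding)
  b ≥ 0: b = 9
Binding constraints: C1, a ≥ 0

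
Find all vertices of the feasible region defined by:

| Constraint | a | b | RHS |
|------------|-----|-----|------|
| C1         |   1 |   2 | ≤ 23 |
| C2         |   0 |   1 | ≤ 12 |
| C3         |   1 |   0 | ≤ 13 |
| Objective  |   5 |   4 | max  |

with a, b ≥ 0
Each vertex is the intersection of two constraint boundaries that also satisfies all remaining constraints:
  a = 0 and b = 0 → (0, 0)
  a = 13 and b = 0 → (13, 0)
  a + 2b = 23 and a = 13 → (13, 5)
  a + 2b = 23 and a = 0 → (0, 11.5)

Vertices: (0, 0), (13, 0), (13, 5), (0, 11.5)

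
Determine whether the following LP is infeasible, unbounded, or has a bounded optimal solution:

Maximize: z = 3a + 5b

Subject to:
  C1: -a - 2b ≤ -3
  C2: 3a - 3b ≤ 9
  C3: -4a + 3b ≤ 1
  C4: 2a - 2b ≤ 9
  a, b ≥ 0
Feasible point: (1, 1) satisfies every constraint, so the LP is feasible.
Direction d = (1, 1): for each constraint row a, a·d ≤ 0 —
  (-1)(1) + (-2)(1) = -3 ≤ 0
  (3)(1) + (-3)(1) = 0 ≤ 0
  (-4)(1) + (3)(1) = -1 ≤ 0
  (2)(1) + (-2)(1) = 0 ≤ 0
and d ≥ 0, so (1, 1) + t·d stays feasible for every t ≥ 0. Along this ray z = 3a + 5b changes by 8 per unit t, so z → +∞.

Unbounded — the objective can increase without bound over the feasible region.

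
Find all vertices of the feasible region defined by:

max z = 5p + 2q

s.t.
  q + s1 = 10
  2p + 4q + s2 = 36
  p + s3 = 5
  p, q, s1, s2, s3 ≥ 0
Each vertex is the intersection of two constraint boundaries that also satisfies all remaining constraints:
  p = 0 and q = 0 → (0, 0)
  p = 5 and q = 0 → (5, 0)
  2p + 4q = 36 and p = 5 → (5, 6.5)
  2p + 4q = 36 and p = 0 → (0, 9)

Vertices: (0, 0), (5, 0), (5, 6.5), (0, 9)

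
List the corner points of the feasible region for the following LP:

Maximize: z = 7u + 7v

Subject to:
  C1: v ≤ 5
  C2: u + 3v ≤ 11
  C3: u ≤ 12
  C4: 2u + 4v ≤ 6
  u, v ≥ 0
Each vertex is the intersection of two constraint boundaries that also satisfies all remaining constraints:
  u = 0 and v = 0 → (0, 0)
  2u + 4v = 6 and v = 0 → (3, 0)
  2u + 4v = 6 and u = 0 → (0, 1.5)

Vertices: (0, 0), (3, 0), (0, 1.5)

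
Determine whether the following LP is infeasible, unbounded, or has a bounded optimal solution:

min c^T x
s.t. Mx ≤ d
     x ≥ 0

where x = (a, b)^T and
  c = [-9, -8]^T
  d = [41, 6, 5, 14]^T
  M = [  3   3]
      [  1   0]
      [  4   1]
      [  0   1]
The point (0, 5) satisfies every constraint, so the LP is feasible; the constraints give a ≤ 6 and b ≤ 14, which with a, b ≥ 0 keep the feasible region inside a bounded box. A feasible, bounded LP attains a finite optimum at a vertex.

Evaluating z = -9a - 8b at each vertex:
  (0, 0): z = 0
  (1.25, 0): z = -11.25
  (0, 5): z = -40

The LP has an optimal solution: (0, 5) with z = -40.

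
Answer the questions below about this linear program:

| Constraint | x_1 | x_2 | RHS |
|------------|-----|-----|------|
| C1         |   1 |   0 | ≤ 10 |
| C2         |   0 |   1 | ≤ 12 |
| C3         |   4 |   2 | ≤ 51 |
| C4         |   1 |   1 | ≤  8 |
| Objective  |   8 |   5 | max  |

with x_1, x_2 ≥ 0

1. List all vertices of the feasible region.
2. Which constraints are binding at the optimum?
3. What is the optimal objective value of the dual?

1. (0, 0), (8, 0), (0, 8)
2. C4, x_2 ≥ 0
3. 64 (by strong duality, equal to the primal optimum)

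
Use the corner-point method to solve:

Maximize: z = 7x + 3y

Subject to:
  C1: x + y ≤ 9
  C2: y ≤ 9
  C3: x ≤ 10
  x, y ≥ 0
Each vertex is the intersection of two constraint boundaries that also satisfies all remaining constraints:
  x = 0 and y = 0 → (0, 0)
  x + y = 9 and y = 0 → (9, 0)
  x + y = 9 and y = 9 → (0, 9)

Evaluating z = 7x + 3y at each vertex:
  (0, 0): z = 0
  (9, 0): z = 63
  (0, 9): z = 27

The maximum is at (9, 0) with z = 63.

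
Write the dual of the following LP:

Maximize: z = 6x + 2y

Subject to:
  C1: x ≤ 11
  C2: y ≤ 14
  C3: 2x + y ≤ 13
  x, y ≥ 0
Minimize: z = 11y1 + 14y2 + 13y3

Subject to:
  C1: -y1 - 2y3 ≤ -6
  C2: -y2 - y3 ≤ -2
  y1, y2, y3 ≥ 0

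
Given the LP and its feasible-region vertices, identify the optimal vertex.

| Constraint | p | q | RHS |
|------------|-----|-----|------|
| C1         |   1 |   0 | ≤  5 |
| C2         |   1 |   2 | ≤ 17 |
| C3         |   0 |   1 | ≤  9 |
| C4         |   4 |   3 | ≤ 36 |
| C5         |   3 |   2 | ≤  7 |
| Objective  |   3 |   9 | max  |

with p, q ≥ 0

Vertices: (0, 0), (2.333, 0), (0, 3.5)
Evaluating z = 3p + 9q at each vertex:
  (0, 0): z = 0
  (2.333, 0): z = 7
  (0, 3.5): z = 31.5

The largest value is z = 31.5, attained at (0, 3.5).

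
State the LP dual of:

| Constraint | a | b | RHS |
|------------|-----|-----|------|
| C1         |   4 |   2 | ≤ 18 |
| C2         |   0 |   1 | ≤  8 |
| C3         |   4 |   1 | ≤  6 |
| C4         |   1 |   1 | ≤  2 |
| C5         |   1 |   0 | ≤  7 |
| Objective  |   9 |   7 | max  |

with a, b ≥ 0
Minimize: z = 18y1 + 8y2 + 6y3 + 2y4 + 7y5

Subject to:
  C1: -4y1 - 4y3 - y4 - y5 ≤ -9
  C2: -2y1 - y2 - y3 - y4 ≤ -7
  y1, y2, y3, y4, y5 ≥ 0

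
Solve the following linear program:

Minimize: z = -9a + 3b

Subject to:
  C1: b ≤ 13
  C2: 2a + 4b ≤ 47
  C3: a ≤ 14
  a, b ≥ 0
Each vertex is the intersection of two constraint boundaries that also satisfies all remaining constraints:
  a = 0 and b = 0 → (0, 0)
  a = 14 and b = 0 → (14, 0)
  2a + 4b = 47 and a = 14 → (14, 4.75)
  2a + 4b = 47 and a = 0 → (0, 11.75)

Evaluating z = -9a + 3b at each vertex:
  (0, 0): z = 0
  (14, 0): z = -126
  (14, 4.75): z = -111.8
  (0, 11.75): z = 35.25

The minimum is at (14, 0) with z = -126.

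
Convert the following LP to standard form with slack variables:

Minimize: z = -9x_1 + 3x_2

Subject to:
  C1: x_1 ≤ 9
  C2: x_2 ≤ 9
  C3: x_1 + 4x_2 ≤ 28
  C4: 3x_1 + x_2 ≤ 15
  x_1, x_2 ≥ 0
min z = -9x_1 + 3x_2

s.t.
  x_1 + s1 = 9
  x_2 + s2 = 9
  x_1 + 4x_2 + s3 = 28
  3x_1 + x_2 + s4 = 15
  x_1, x_2, s1, s2, s3, s4 ≥ 0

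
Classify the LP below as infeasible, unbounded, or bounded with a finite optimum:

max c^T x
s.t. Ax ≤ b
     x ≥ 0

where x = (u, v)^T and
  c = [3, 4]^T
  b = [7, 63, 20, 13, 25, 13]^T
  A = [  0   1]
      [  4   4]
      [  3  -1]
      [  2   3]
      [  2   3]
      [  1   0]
The point (6.5, 0) satisfies every constraint, so the LP is feasible; the constraints give u ≤ 13 and v ≤ 7, which with u, v ≥ 0 keep the feasible region inside a bounded box. A feasible, bounded LP attains a finite optimum at a vertex.

Evaluating z = 3u + 4v at each vertex:
  (0, 0): z = 0
  (6.5, 0): z = 19.5
  (0, 4.333): z = 17.33

Bounded optimum: z* = 19.5 at (6.5, 0).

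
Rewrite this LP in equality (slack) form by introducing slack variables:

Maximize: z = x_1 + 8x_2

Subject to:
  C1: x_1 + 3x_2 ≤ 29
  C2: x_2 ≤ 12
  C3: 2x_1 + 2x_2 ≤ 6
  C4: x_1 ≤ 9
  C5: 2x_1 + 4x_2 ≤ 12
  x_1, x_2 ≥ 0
max z = x_1 + 8x_2

s.t.
  x_1 + 3x_2 + s1 = 29
  x_2 + s2 = 12
  2x_1 + 2x_2 + s3 = 6
  x_1 + s4 = 9
  2x_1 + 4x_2 + s5 = 12
  x_1, x_2, s1, s2, s3, s4, s5 ≥ 0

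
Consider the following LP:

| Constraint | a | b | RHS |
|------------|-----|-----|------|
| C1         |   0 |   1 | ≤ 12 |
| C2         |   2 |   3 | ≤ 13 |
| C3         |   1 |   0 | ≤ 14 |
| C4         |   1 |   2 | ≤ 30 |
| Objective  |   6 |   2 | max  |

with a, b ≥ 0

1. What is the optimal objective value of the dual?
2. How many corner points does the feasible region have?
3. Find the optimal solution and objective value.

1. 39 (by strong duality, equal to the primal optimum)
2. 3
3. a = 6.5, b = 0, z = 39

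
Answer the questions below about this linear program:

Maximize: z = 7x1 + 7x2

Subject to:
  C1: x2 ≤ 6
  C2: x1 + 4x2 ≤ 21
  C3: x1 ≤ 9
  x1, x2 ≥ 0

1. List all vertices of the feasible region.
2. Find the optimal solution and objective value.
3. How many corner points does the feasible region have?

1. (0, 0), (9, 0), (9, 3), (0, 5.25)
2. x1 = 9, x2 = 3, z = 84
3. 4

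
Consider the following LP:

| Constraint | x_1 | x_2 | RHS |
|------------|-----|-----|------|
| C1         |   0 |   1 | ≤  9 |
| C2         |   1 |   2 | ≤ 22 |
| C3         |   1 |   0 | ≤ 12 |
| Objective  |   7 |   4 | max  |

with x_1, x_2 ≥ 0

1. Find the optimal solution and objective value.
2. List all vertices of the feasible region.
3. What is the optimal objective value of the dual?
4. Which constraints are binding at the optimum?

1. x_1 = 12, x_2 = 5, z = 104
2. (0, 0), (12, 0), (12, 5), (4, 9), (0, 9)
3. 104 (by strong duality, equal to the primal optimum)
4. C2, C3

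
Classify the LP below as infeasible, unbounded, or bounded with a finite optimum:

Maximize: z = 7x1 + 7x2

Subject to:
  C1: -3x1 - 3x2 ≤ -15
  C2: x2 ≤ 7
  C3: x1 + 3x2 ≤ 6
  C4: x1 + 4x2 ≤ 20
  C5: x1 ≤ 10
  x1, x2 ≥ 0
The point (6, 0) satisfies every constraint, so the LP is feasible; the constraints give x1 ≤ 10 and x2 ≤ 7, which with x1, x2 ≥ 0 keep the feasible region inside a bounded box. A feasible, bounded LP attains a finite optimum at a vertex.

Evaluating z = 7x1 + 7x2 at each vertex:
  (5, 0): z = 35
  (6, 0): z = 42
  (4.5, 0.5): z = 35

Feasible with finite optimum z* = 42 at (6, 0).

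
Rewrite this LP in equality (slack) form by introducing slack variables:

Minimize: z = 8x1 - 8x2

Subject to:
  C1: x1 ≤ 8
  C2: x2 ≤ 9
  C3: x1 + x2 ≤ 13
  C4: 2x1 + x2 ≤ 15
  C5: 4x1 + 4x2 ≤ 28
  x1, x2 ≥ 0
min z = 8x1 - 8x2

s.t.
  x1 + s1 = 8
  x2 + s2 = 9
  x1 + x2 + s3 = 13
  2x1 + x2 + s4 = 15
  4x1 + 4x2 + s5 = 28
  x1, x2, s1, s2, s3, s4, s5 ≥ 0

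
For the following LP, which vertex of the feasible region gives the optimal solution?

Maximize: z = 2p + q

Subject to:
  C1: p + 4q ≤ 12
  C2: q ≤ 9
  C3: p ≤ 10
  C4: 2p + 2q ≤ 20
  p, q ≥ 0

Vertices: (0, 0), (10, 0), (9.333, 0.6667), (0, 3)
(10, 0) with z = 20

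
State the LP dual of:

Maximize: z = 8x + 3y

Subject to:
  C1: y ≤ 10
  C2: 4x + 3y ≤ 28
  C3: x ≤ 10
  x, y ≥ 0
Minimize: z = 10y1 + 28y2 + 10y3

Subject to:
  C1: -4y2 - y3 ≤ -8
  C2: -y1 - 3y2 ≤ -3
  y1, y2, y3 ≥ 0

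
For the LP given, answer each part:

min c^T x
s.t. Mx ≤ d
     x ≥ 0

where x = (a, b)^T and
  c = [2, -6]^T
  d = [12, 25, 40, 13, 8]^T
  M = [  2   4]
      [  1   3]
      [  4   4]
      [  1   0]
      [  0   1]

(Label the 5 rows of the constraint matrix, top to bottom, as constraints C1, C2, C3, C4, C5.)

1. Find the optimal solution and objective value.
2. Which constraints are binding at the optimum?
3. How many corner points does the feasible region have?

1. a = 0, b = 3, z = -18
2. C1, a ≥ 0
3. 3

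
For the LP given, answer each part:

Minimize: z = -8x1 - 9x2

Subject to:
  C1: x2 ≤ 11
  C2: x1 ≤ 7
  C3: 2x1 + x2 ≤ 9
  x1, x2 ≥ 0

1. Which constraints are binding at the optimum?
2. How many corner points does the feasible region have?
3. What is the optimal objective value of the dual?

1. C3, x1 ≥ 0
2. 3
3. -81 (by strong duality, equal to the primal optimum)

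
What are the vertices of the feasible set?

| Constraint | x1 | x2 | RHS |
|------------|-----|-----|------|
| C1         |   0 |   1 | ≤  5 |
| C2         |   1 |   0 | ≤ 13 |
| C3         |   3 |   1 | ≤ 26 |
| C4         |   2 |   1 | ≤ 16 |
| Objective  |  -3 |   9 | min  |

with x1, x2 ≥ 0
Each vertex is the intersection of two constraint boundaries that also satisfies all remaining constraints:
  x1 = 0 and x2 = 0 → (0, 0)
  2x1 + x2 = 16 and x2 = 0 → (8, 0)
  x2 = 5 and 2x1 + x2 = 16 → (5.5, 5)
  x2 = 5 and x1 = 0 → (0, 5)

Vertices: (0, 0), (8, 0), (5.5, 5), (0, 5)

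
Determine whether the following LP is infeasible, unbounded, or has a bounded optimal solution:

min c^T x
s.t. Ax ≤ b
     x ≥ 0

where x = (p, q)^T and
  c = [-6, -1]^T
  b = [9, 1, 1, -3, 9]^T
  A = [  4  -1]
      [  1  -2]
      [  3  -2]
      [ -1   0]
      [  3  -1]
Feasible point: (3, 4) satisfies every constraint, so the LP is feasible.
Direction d = (0, 1): for each constraint row a, a·d ≤ 0 —
  (4)(0) + (-1)(1) = -1 ≤ 0
  (1)(0) + (-2)(1) = -2 ≤ 0
  (3)(0) + (-2)(1) = -2 ≤ 0
  (-1)(0) + (0)(1) = 0 ≤ 0
  (3)(0) + (-1)(1) = -1 ≤ 0
and d ≥ 0, so (3, 4) + t·d stays feasible for every t ≥ 0. Along this ray z = -6p - q changes by -1 per unit t, so z → −∞.

Unbounded — the objective can decrease without bound over the feasible region.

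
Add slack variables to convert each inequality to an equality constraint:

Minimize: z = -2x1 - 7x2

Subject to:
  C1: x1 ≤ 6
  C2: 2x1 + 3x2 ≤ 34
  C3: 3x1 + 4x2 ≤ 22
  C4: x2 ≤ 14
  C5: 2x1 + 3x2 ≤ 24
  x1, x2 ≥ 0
min z = -2x1 - 7x2

s.t.
  x1 + s1 = 6
  2x1 + 3x2 + s2 = 34
  3x1 + 4x2 + s3 = 22
  x2 + s4 = 14
  2x1 + 3x2 + s5 = 24
  x1, x2, s1, s2, s3, s4, s5 ≥ 0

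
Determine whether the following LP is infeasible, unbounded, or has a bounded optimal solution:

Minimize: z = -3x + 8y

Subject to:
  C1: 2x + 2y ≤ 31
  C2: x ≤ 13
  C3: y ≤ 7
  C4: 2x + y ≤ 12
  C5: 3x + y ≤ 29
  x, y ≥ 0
The point (6, 0) satisfies every constraint, so the LP is feasible; the constraints give x ≤ 13 and y ≤ 7, which with x, y ≥ 0 keep the feasible region inside a bounded box. A feasible, bounded LP attains a finite optimum at a vertex.

Evaluating z = -3x + 8y at each vertex:
  (0, 0): z = 0
  (6, 0): z = -18
  (2.5, 7): z = 48.5
  (0, 7): z = 56

Bounded optimum: z* = -18 at (6, 0).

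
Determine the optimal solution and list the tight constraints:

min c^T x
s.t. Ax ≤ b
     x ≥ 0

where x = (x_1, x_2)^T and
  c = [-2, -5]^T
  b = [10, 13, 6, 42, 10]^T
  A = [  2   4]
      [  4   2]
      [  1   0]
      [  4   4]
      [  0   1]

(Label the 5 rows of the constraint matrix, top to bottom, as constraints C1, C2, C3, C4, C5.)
Optimal: x_1 = 0, x_2 = 2.5
Binding: C1, x_1 ≥ 0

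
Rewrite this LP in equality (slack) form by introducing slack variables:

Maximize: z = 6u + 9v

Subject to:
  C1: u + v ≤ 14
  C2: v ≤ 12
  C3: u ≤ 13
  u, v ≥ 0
max z = 6u + 9v

s.t.
  u + v + s1 = 14
  v + s2 = 12
  u + s3 = 13
  u, v, s1, s2, s3 ≥ 0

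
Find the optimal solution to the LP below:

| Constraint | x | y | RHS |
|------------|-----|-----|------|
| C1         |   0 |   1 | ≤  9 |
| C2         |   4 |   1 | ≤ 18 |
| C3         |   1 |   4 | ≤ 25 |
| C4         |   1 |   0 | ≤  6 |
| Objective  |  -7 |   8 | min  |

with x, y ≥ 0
Each vertex is the intersection of two constraint boundaries that also satisfies all remaining constraints:
  x = 0 and y = 0 → (0, 0)
  4x + y = 18 and y = 0 → (4.5, 0)
  4x + y = 18 and x + 4y = 25 → (3.133, 5.467)
  x + 4y = 25 and x = 0 → (0, 6.25)

Evaluating z = -7x + 8y at each vertex:
  (0, 0): z = 0
  (4.5, 0): z = -31.5
  (3.133, 5.467): z = 21.8
  (0, 6.25): z = 50

The minimum is at (4.5, 0) with z = -31.5.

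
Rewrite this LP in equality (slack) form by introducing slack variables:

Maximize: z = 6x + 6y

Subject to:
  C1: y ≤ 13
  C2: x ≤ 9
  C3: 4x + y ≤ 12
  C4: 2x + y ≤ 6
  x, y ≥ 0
max z = 6x + 6y

s.t.
  y + s1 = 13
  x + s2 = 9
  4x + y + s3 = 12
  2x + y + s4 = 6
  x, y, s1, s2, s3, s4 ≥ 0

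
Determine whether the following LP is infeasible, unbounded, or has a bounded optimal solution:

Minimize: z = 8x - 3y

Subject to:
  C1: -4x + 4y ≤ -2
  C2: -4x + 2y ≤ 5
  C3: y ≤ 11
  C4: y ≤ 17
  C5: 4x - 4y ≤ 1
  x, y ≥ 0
C5 requires 4x - 4y ≤ 1, while C1 (-4x + 4y ≤ -2) is equivalent to 4x - 4y ≥ 2. Together they would need 2 ≤ 4x - 4y ≤ 1, which is impossible since 2 > 1. No point satisfies all constraints.

The feasible region is empty; the LP is infeasible.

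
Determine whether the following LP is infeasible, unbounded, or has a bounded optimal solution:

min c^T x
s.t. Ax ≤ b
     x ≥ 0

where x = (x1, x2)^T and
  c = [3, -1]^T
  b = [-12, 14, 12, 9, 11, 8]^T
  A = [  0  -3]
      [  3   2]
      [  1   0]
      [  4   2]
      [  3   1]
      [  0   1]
The point (0, 4.5) satisfies every constraint, so the LP is feasible; the constraints give x1 ≤ 12 and x2 ≤ 8, which with x1, x2 ≥ 0 keep the feasible region inside a bounded box. A feasible, bounded LP attains a finite optimum at a vertex.

Evaluating z = 3x1 - x2 at each vertex:
  (0, 4): z = -4
  (0.25, 4): z = -3.25
  (0, 4.5): z = -4.5

Feasible with finite optimum z* = -4.5 at (0, 4.5).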